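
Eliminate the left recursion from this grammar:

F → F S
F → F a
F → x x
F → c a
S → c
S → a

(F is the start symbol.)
F → x x F'
F → c a F'
F' → S F'
F' → a F'
F' → ε
S → c
S → a

F is directly left-recursive. The standard transformation for
  A → A α₁ | ... | A α_m | β₁ | ... | β_n
is
  A  → β₁ A' | ... | β_n A'
  A' → α₁ A' | ... | α_m A' | ε

F → x x becomes F → x x F'
F → c a becomes F → c a F'
F → F S becomes F' → S F'
F → F a becomes F' → a F'
Add F' → ε

Productions for other non-terminals are unchanged:
  S → c
  S → a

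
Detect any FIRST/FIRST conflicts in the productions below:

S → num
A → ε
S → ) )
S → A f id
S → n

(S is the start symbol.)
FIRST sets of the non-terminals at (or reachable through a nullable prefix from) the front of some alternative:
  FIRST(A) = { ε }

Productions for S:
  S → num: FIRST = { 'num' }
  S → ) ): FIRST = { ')' }
  S → A f id: FIRST = { 'f' }
  S → n: FIRST = { 'n' }
A has only one production, so no FIRST/FIRST conflict is possible there.

All alternatives of each non-terminal have pairwise disjoint FIRST sets.

Answer: No FIRST/FIRST conflicts.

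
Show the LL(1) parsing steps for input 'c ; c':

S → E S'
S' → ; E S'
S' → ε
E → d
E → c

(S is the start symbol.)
LL(1) parsing maintains a stack (initially the start symbol over $) and the input. At each step: if the stack top is a terminal, match it against the current input token; if it is a non-terminal N, replace it with the RHS of M[N, lookahead] (the unique production whose predict set contains the lookahead).

Stack is shown with the top on the left.

Stack     Input    Action
-------------------------
S $       c ; c $  output S → E S'
E S' $    c ; c $  output E → c
c S' $    c ; c $  match 'c'
S' $      ; c $    output S' → ; E S'
; E S' $  ; c $    match ';'
E S' $    c $      output E → c
c S' $    c $      match 'c'
S' $      $        output S' → ε
$         $        accept

The string is accepted.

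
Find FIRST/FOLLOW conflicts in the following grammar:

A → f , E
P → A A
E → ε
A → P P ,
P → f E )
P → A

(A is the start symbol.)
Nullable non-terminals: E.
E has a nullable alternative but only one production, so nothing to check.

A, P have no nullable alternative, so no FIRST/FOLLOW check is needed there.

No FIRST/FOLLOW conflicts found.

Answer: No FIRST/FOLLOW conflicts.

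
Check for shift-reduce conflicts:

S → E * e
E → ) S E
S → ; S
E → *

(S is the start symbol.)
No shift-reduce conflicts

A shift-reduce conflict occurs when an LR(0) state has both:
  - a complete (reduce) item [A → α .] (dot at the end), and
  - a shift item [B → β . c γ] (dot before a terminal).

Augment with S' → S and build the canonical LR(0) collection (I0 = CLOSURE({[S' → . S]}), then GOTO on every symbol after a dot until no new states appear). It has 11 states:
  I0: { [E → . ) S E], [E → . *], [S → . ; S], [S → . E * e], [S' → . S] }  — shift
  I1: { [E → ) . S E], [E → . ) S E], [E → . *], [S → . ; S], [S → . E * e] }  — shift
  I2: { [E → * .] }  — reduce
  I3: { [E → . ) S E], [E → . *], [S → . ; S], [S → . E * e], [S → ; . S] }  — shift
  I4: { [S → E . * e] }  — shift
  I5: { [S' → S .] }  — accept
  I6: { [S → E * . e] }  — shift
  I7: { [S → E * e .] }  — reduce
  I8: { [S → ; S .] }  — reduce
  I9: { [E → ) S . E], [E → . ) S E], [E → . *] }  — shift
  I10: { [E → ) S E .] }  — reduce

No state contains both a complete item and a shift item.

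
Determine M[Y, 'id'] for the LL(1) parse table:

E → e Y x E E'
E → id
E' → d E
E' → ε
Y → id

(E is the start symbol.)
To find M[Y, 'id'], we find productions for Y where 'id' is in the predict set (PREDICT(N → α) = (FIRST(α) \ {ε}) ∪ (FOLLOW(N) if α ⇒* ε)).

Y → id: PREDICT = { 'id' }
  'id' is in predict set, so this production goes in M[Y, 'id']

M[Y, 'id'] = Y → id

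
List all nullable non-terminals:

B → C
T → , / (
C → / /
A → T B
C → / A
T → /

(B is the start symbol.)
None

A non-terminal is nullable if it can derive ε (the empty string): either it has an ε-production, or it has a production whose right-hand side consists entirely of nullable non-terminals.

There are no ε-productions, so no non-terminal can derive ε.
No non-terminals are nullable.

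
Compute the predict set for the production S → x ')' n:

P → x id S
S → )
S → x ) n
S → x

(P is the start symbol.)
{ 'x' }

PREDICT(S → x ')' n) = (FIRST(RHS) \ {ε}) ∪ (FOLLOW(S) if ε ∈ FIRST(RHS), i.e. RHS ⇒* ε)
FIRST(x ')' n) = { 'x' }
ε ∉ FIRST(x ')' n), so FOLLOW(S) is not added.
PREDICT(S → x ')' n) = { 'x' }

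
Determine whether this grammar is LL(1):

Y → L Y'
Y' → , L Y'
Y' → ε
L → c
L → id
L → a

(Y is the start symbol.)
Yes, the grammar is LL(1).

A grammar is LL(1) if for each non-terminal N with multiple productions, the predict sets of those productions are pairwise disjoint, where PREDICT(N → α) = (FIRST(α) \ {ε}) ∪ (FOLLOW(N) if α ⇒* ε).

Relevant sets:
  FOLLOW(Y') = { $ }

For Y':
  PREDICT(Y' → ',' L Y') = { ',' }
  PREDICT(Y' → ε) = { $ }
For L:
  PREDICT(L → c) = { 'c' }
  PREDICT(L → id) = { 'id' }
  PREDICT(L → a) = { 'a' }
Y has a single production, so nothing to check there.

All predict sets are disjoint. The grammar IS LL(1).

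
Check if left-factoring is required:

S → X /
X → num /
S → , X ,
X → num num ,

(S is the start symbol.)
Left-factoring is needed when two productions for the same non-terminal
share a common prefix on the right-hand side.

Productions for S:
  S → X /
  S → , X ,
Productions for X:
  X → num /
  X → num num ,

Found common prefix 'num' in productions for X

Answer: Yes, X has productions with common prefix 'num'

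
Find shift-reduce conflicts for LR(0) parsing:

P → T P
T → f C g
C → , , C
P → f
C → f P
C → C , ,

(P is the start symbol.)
Augment with P' → P and build the canonical LR(0) collection (I0 = CLOSURE({[P' → . P]}), then GOTO on every symbol after a dot until no new states appear). It has 14 states:
  I0: { [P → . T P], [P → . f], [P' → . P], [T → . f C g] }  — shift
  I1: { [P' → P .] }  — accept
  I2: { [P → . T P], [P → . f], [P → T . P], [T → . f C g] }  — shift
  I3: { [C → . , , C], [C → . C , ,], [C → . f P], [P → f .], [T → f . C g] }  — shift, reduce
  I4: { [C → , . , C] }  — shift
  I5: { [C → C . , ,], [T → f C . g] }  — shift
  I6: { [C → f . P], [P → . T P], [P → . f], [T → . f C g] }  — shift
  I7: { [C → f P .] }  — reduce
  I8: { [C → C , . ,] }  — shift
  I9: { [T → f C g .] }  — reduce
  I10: { [C → C , , .] }  — reduce
  I11: { [C → , , . C], [C → . , , C], [C → . C , ,], [C → . f P] }  — shift
  I12: { [C → , , C .], [C → C . , ,] }  — shift, reduce
  I13: { [P → T P .] }  — reduce

I3 contains reduce item [P → f .] and shift items [C → . , , C], [C → . f P] — shift-reduce conflict.
I12 contains reduce item [C → , , C .] and shift item [C → C . , ,] — shift-reduce conflict.

Answer: Yes — I3: [P → f .] vs [C → . , , C]; I12: [C → , , C .] vs [C → C . , ,]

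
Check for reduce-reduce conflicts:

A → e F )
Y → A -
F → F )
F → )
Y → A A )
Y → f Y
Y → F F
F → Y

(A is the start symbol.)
A reduce-reduce conflict occurs when an LR(0) state has two complete items [A → α .] and [B → β .] — both call for a reduction, and with no lookahead the parser cannot choose between them.

Augment with A' → A and build the canonical LR(0) collection (I0 = CLOSURE({[A' → . A]}), then GOTO on every symbol after a dot until no new states appear). It has 16 states:
  I0: { [A → . e F )], [A' → . A] }  — shift
  I1: { [A' → A .] }  — accept
  I2: { [A → . e F )], [A → e . F )], [F → . )], [F → . F )], [F → . Y], [Y → . A -], [Y → . A A )], [Y → . F F], [Y → . f Y] }  — shift
  I3: { [F → ) .] }  — reduce
  I4: { [A → . e F )], [Y → A . -], [Y → A . A )] }  — shift
  I5: { [A → . e F )], [A → e F . )], [F → . )], [F → . F )], [F → . Y], [F → F . )], [Y → . A -], [Y → . A A )], [Y → . F F], [Y → . f Y], [Y → F . F] }  — shift
  I6: { [F → Y .] }  — reduce
  I7: { [A → . e F )], [F → . )], [F → . F )], [F → . Y], [Y → . A -], [Y → . A A )], [Y → . F F], [Y → . f Y], [Y → f . Y] }  — shift
  I8: { [A → . e F )], [F → . )], [F → . F )], [F → . Y], [F → F . )], [Y → . A -], [Y → . A A )], [Y → . F F], [Y → . f Y], [Y → F . F] }  — shift
  I9: { [F → Y .], [Y → f Y .] }  — 2 reduces
  I10: { [F → ) .], [F → F ) .] }  — 2 reduces
  I11: { [A → . e F )], [F → . )], [F → . F )], [F → . Y], [F → F . )], [Y → . A -], [Y → . A A )], [Y → . F F], [Y → . f Y], [Y → F . F], [Y → F F .] }  — shift, reduce
  I12: { [A → e F ) .], [F → ) .], [F → F ) .] }  — 3 reduces
  I13: { [Y → A - .] }  — reduce
  I14: { [Y → A A . )] }  — shift
  I15: { [Y → A A ) .] }  — reduce

I9 contains complete items [F → Y .], [Y → f Y .] — reduce-reduce conflict.
I10 contains complete items [F → ) .], [F → F ) .] — reduce-reduce conflict.
I12 contains complete items [A → e F ) .], [F → ) .], [F → F ) .] — reduce-reduce conflict.

Answer: Yes — I9: [F → Y .] vs [Y → f Y .]; I10: [F → ) .] vs [F → F ) .]; I12: [A → e F ) .] vs [F → ) .]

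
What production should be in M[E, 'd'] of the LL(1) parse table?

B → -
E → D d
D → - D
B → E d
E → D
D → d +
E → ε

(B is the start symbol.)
E → D d, E → D, E → ε

To find M[E, 'd'], we find productions for E where 'd' is in the predict set (PREDICT(N → α) = (FIRST(α) \ {ε}) ∪ (FOLLOW(N) if α ⇒* ε)).

Relevant sets:
  FIRST(D) = { '-', 'd' }
  FOLLOW(E) = { 'd' }

E → D d: PREDICT = { '-', 'd' }
  'd' is in predict set, so this production goes in M[E, 'd']
E → D: PREDICT = { '-', 'd' }
  'd' is in predict set, so this production goes in M[E, 'd']
E → ε: PREDICT = { 'd' }
  'd' is in predict set, so this production goes in M[E, 'd']

M[E, 'd'] = E → D d, E → D, E → ε  (a multiply-defined cell — the grammar is not LL(1))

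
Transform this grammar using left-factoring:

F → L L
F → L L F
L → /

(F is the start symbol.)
Left-factoring transforms A → αβ₁ | αβ₂ into A → αA' and A' → β₁ | β₂
(α is the longest common prefix among the alternatives). Repeat until
no nonterminal has two alternatives with a common prefix.

Round 1: F has alternatives sharing prefix 'L L'. Introduce F': F → L L F'
  Add: F' → ε
  Add: F' → F

No remaining common prefixes — done.

Resulting grammar:
F → L L F'
F' → ε
F' → F
L → /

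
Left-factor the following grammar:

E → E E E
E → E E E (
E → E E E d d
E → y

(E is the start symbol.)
E → E E E E'
E' → ε
E' → (
E' → d d
E → y

Left-factoring transforms A → αβ₁ | αβ₂ into A → αA' and A' → β₁ | β₂
(α is the longest common prefix among the alternatives). Repeat until
no nonterminal has two alternatives with a common prefix.

Round 1: E has alternatives sharing prefix 'E E E'. Introduce E': E → E E E E'
  Add: E' → ε
  Add: E' → (
  Add: E' → d d

No remaining common prefixes — done.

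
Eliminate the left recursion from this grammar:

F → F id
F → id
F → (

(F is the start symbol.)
F is directly left-recursive. The standard transformation for
  A → A α₁ | ... | A α_m | β₁ | ... | β_n
is
  A  → β₁ A' | ... | β_n A'
  A' → α₁ A' | ... | α_m A' | ε

F → id becomes F → id F'
F → ( becomes F → ( F'
F → F id becomes F' → id F'
Add F' → ε

Resulting grammar:
F → id F'
F → ( F'
F' → id F'
F' → ε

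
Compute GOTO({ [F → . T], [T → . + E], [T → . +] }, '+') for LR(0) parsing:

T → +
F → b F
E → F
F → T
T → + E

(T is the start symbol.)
GOTO(I, '+') = CLOSURE({ [A → αX.β] : [A → α.Xβ] ∈ I, X = '+' })

Items with dot before '+', with the dot advanced:
  [T → . +] → [T → + .]
  [T → . + E] → [T → + . E]
Closure of the advanced items:
  [T → + . E] has the dot before E: add [E → . F]
  [E → . F] has the dot before F: add [F → . b F], [F → . T]
  [F → . T] has the dot before T: add [T → . +], [T → . + E]

GOTO = { [E → . F], [F → . T], [F → . b F], [T → + . E], [T → + .], [T → . + E], [T → . +] }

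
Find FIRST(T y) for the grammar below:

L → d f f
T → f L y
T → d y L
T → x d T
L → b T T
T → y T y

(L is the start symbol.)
FIRST sets of the non-terminals involved (from the grammar, by fixed-point iteration):
  FIRST(T) = { 'd', 'f', 'x', 'y' }

To compute FIRST(T y), process the symbols left to right:
Symbol T is a non-terminal. Add FIRST(T) \ {ε} = { 'd', 'f', 'x', 'y' }
T is not nullable (ε ∉ FIRST(T)), so stop here.
FIRST(T y) = { 'd', 'f', 'x', 'y' }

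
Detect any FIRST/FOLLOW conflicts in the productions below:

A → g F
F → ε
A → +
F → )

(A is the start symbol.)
No FIRST/FOLLOW conflicts.

A FIRST/FOLLOW conflict occurs when a non-terminal N has a nullable alternative N → β (β ⇒* ε) and another alternative N → α with FIRST(α) ∩ FOLLOW(N) ≠ ∅: on such a lookahead the parser cannot decide between expanding α and letting N vanish via β.

Nullable non-terminals: F.

F: nullable alternative(s) F → ε; FOLLOW(F) = { $ }
  F → ε: FIRST \ {ε} = { } — this is the only nullable alternative, skip
  F → ): FIRST \ {ε} = { ')' } — disjoint from FOLLOW(F)

A has no nullable alternative, so no FIRST/FOLLOW check is needed there.

No FIRST/FOLLOW conflicts found.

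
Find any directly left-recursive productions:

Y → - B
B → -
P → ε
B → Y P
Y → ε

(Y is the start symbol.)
Y → - B: starts with '-'
B → -: starts with '-'
P → ε: starts with ε
B → Y P: starts with Y
Y → ε: starts with ε

No direct left recursion found.

Answer: No direct left recursion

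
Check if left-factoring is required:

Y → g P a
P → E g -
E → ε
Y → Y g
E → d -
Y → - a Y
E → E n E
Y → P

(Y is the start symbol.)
Left-factoring is needed when two productions for the same non-terminal
share a common prefix on the right-hand side.

Productions for Y:
  Y → g P a
  Y → Y g
  Y → - a Y
  Y → P
Productions for E:
  E → ε
  E → d -
  E → E n E

No common prefixes found.

Answer: No, left-factoring is not needed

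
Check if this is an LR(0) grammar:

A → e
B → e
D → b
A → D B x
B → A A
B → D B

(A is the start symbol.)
No. Reduce-reduce conflict: [A → e .] and [B → e .]

A grammar is LR(0) if no state in the canonical LR(0) collection has:
  - both a shift item (dot before a terminal) and a complete item (shift-reduce conflict), or
  - two or more complete items (reduce-reduce conflict; the accept item [A' → A .] counts as a complete item here).

Augment with A' → A and build the canonical LR(0) collection (I0 = CLOSURE({[A' → . A]}), then GOTO on every symbol after a dot until no new states appear). It has 12 states:
  I0: { [A → . D B x], [A → . e], [A' → . A], [D → . b] }  — shift
  I1: { [A' → A .] }  — accept
  I2: { [A → . D B x], [A → . e], [A → D . B x], [B → . A A], [B → . D B], [B → . e], [D → . b] }  — shift
  I3: { [D → b .] }  — reduce
  I4: { [A → e .] }  — reduce
  I5: { [A → . D B x], [A → . e], [B → A . A], [D → . b] }  — shift
  I6: { [A → D B . x] }  — shift
  I7: { [A → . D B x], [A → . e], [A → D . B x], [B → . A A], [B → . D B], [B → . e], [B → D . B], [D → . b] }  — shift
  I8: { [A → e .], [B → e .] }  — 2 reduces
  I9: { [A → D B . x], [B → D B .] }  — shift, reduce
  I10: { [A → D B x .] }  — reduce
  I11: { [B → A A .] }  — reduce

Conflict in state I8:
  Reduce-reduce conflict: [A → e .] and [B → e .]
So the grammar is NOT LR(0).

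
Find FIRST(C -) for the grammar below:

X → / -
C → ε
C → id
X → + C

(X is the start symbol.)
FIRST sets of the non-terminals involved (from the grammar, by fixed-point iteration):
  FIRST(C) = { 'id', ε }

To compute FIRST(C -), process the symbols left to right:
Symbol C is a non-terminal. Add FIRST(C) \ {ε} = { 'id' }
C is nullable (ε ∈ FIRST(C)), continue to the next symbol.
Symbol - is a terminal. Add '-' and stop.
FIRST(C -) = { '-', 'id' }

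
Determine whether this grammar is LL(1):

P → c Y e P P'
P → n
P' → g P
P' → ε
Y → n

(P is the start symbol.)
Relevant sets:
  FOLLOW(P') = { $, 'g' }

For P:
  PREDICT(P → c Y e P P') = { 'c' }
  PREDICT(P → n) = { 'n' }
For P':
  PREDICT(P' → g P) = { 'g' }
  PREDICT(P' → ε) = { $, 'g' }
Y has a single production, so nothing to check there.

Conflict found: Predict set conflict for P': { 'g' }
The grammar is NOT LL(1).

Answer: No. Predict set conflict for P': { 'g' }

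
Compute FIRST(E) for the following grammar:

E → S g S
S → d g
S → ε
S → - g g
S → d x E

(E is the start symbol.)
{ '-', 'd', 'g' }

To compute FIRST(E), examine every production with E on the left-hand side, reading each right-hand side left to right until a non-nullable symbol is reached.

FIRST sets of the other non-terminals involved (by the same procedure, iterated to a fixed point):
  FIRST(S) = { '-', 'd', ε }

From E → S g S:
  - S is a non-terminal: add FIRST(S) \ {ε} = { '-', 'd' }
    S is nullable, so continue to the next symbol
  - g is a terminal: add 'g' and stop

Collecting: FIRST(E) = { '-', 'd', 'g' }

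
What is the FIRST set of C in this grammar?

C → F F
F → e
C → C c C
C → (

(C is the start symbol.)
FIRST sets of the other non-terminals involved (by the same procedure, iterated to a fixed point):
  FIRST(F) = { 'e' }

From C → F F:
  - F is a non-terminal: add FIRST(F) \ {ε} = { 'e' }
    F is not nullable, so stop
From C → C c C:
  - C is the symbol being defined: contributes nothing new
    C is not nullable, so stop
From C → (:
  - '(' is a terminal: add '(' and stop

Collecting: FIRST(C) = { '(', 'e' }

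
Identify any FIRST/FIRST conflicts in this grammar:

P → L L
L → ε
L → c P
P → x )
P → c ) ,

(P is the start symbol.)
A FIRST/FIRST conflict occurs when two productions N → α and N → β for the same non-terminal have FIRST(α) ∩ FIRST(β) ≠ ∅ (with ε ∈ FIRST of a nullable right-hand side, so two nullable alternatives also conflict).

FIRST sets of the non-terminals at (or reachable through a nullable prefix from) the front of some alternative:
  FIRST(L) = { 'c', ε }

Productions for P:
  P → L L: FIRST = { 'c', ε }
  P → x ): FIRST = { 'x' }
  P → c ) ,: FIRST = { 'c' }
Productions for L:
  L → ε: FIRST = { ε }
  L → c P: FIRST = { 'c' }

Conflict for P: P → L L and P → c ) ,
  Overlap: { 'c' }

Answer: Yes. P → L L / P → c ')' ',' on { 'c' }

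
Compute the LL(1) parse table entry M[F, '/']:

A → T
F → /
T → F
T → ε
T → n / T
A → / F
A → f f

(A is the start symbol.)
To find M[F, '/'], we find productions for F where '/' is in the predict set (PREDICT(N → α) = (FIRST(α) \ {ε}) ∪ (FOLLOW(N) if α ⇒* ε)).

F → /: PREDICT = { '/' }
  '/' is in predict set, so this production goes in M[F, '/']

M[F, '/'] = F → /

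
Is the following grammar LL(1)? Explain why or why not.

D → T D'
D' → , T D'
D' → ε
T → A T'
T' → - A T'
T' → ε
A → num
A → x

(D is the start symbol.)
Yes, the grammar is LL(1).

Relevant sets:
  FOLLOW(D') = { $ }
  FOLLOW(T') = { $, ',' }

For D':
  PREDICT(D' → ',' T D') = { ',' }
  PREDICT(D' → ε) = { $ }
For T':
  PREDICT(T' → '-' A T') = { '-' }
  PREDICT(T' → ε) = { $, ',' }
For A:
  PREDICT(A → num) = { 'num' }
  PREDICT(A → x) = { 'x' }
D, T have a single production, so nothing to check there.

All predict sets are disjoint. The grammar IS LL(1).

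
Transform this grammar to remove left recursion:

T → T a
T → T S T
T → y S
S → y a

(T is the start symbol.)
T is directly left-recursive. The standard transformation for
  A → A α₁ | ... | A α_m | β₁ | ... | β_n
is
  A  → β₁ A' | ... | β_n A'
  A' → α₁ A' | ... | α_m A' | ε

T → y S becomes T → y S T'
T → T a becomes T' → a T'
T → T S T becomes T' → S T T'
Add T' → ε

Productions for other non-terminals are unchanged:
  S → y a

Resulting grammar:
T → y S T'
T' → a T'
T' → S T T'
T' → ε
S → y a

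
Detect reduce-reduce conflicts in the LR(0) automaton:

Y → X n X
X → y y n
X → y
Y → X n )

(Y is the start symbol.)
Augment with Y' → Y and build the canonical LR(0) collection (I0 = CLOSURE({[Y' → . Y]}), then GOTO on every symbol after a dot until no new states appear). It has 9 states:
  I0: { [X → . y y n], [X → . y], [Y → . X n )], [Y → . X n X], [Y' → . Y] }  — shift
  I1: { [Y → X . n )], [Y → X . n X] }  — shift
  I2: { [Y' → Y .] }  — accept
  I3: { [X → y . y n], [X → y .] }  — shift, reduce
  I4: { [X → y y . n] }  — shift
  I5: { [X → y y n .] }  — reduce
  I6: { [X → . y y n], [X → . y], [Y → X n . )], [Y → X n . X] }  — shift
  I7: { [Y → X n ) .] }  — reduce
  I8: { [Y → X n X .] }  — reduce

No state contains more than one complete item.

Answer: No reduce-reduce conflicts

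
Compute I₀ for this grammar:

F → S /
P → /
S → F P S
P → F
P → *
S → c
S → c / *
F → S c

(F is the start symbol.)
First, augment the grammar with F' → F
I₀ = CLOSURE({ [F' → . F] }):
  [F' → . F] has the dot before F: add [F → . S /], [F → . S c]
  [F → . S /] has the dot before S: add [S → . F P S], [S → . c], [S → . c / *]
No further items can be added.

I₀ = { [F → . S /], [F → . S c], [F' → . F], [S → . F P S], [S → . c / *], [S → . c] }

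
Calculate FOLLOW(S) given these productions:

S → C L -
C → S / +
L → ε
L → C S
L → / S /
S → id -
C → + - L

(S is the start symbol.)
{ $, '+', '-', '/', 'id' }

S is the start symbol, so $ ∈ FOLLOW(S).
In C → S / +: S is followed by '/' '+', add FIRST('/' '+') \ {ε} = { '/' }
In L → C S: S is at the end, add FOLLOW(L)
In L → / S /: S is followed by '/', add FIRST('/') \ {ε} = { '/' }

The FOLLOW sets referred to above (computed the same way, to a fixed point):
  FOLLOW(L) = { '+', '-', '/', 'id' }

Taking the union: FOLLOW(S) = { $, '+', '-', '/', 'id' }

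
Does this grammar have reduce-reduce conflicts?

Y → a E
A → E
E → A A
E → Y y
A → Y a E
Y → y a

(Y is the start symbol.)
Yes — I6: [A → E .] vs [Y → a E .]; I10: [A → E .] vs [A → Y a E .]

A reduce-reduce conflict occurs when an LR(0) state has two complete items [A → α .] and [B → β .] — both call for a reduction, and with no lookahead the parser cannot choose between them.

Augment with Y' → Y and build the canonical LR(0) collection (I0 = CLOSURE({[Y' → . Y]}), then GOTO on every symbol after a dot until no new states appear). It has 13 states:
  I0: { [Y → . a E], [Y → . y a], [Y' → . Y] }  — shift
  I1: { [Y' → Y .] }  — accept
  I2: { [A → . E], [A → . Y a E], [E → . A A], [E → . Y y], [Y → . a E], [Y → . y a], [Y → a . E] }  — shift
  I3: { [Y → y . a] }  — shift
  I4: { [Y → y a .] }  — reduce
  I5: { [A → . E], [A → . Y a E], [E → . A A], [E → . Y y], [E → A . A], [Y → . a E], [Y → . y a] }  — shift
  I6: { [A → E .], [Y → a E .] }  — 2 reduces
  I7: { [A → Y . a E], [E → Y . y] }  — shift
  I8: { [A → . E], [A → . Y a E], [A → Y a . E], [E → . A A], [E → . Y y], [Y → . a E], [Y → . y a] }  — shift
  I9: { [E → Y y .] }  — reduce
  I10: { [A → E .], [A → Y a E .] }  — 2 reduces
  I11: { [A → . E], [A → . Y a E], [E → . A A], [E → . Y y], [E → A . A], [E → A A .], [Y → . a E], [Y → . y a] }  — shift, reduce
  I12: { [A → E .] }  — reduce

I6 contains complete items [A → E .], [Y → a E .] — reduce-reduce conflict.
I10 contains complete items [A → E .], [A → Y a E .] — reduce-reduce conflict.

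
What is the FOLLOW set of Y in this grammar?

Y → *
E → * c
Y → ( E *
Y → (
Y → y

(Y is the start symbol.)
{ $ }

To compute FOLLOW(Y), find every occurrence of Y on a right-hand side N → α Y β: add FIRST(β) \ {ε}, and if β is empty or nullable also add FOLLOW(N). Iterate to a fixed point.

Y is the start symbol, so $ ∈ FOLLOW(Y).
Y does not occur on any right-hand side.

Taking the union: FOLLOW(Y) = { $ }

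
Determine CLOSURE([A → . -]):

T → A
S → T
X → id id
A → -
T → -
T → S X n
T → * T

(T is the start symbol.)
To compute CLOSURE, for each item [A → α.Bβ] where B is a non-terminal, add [B → .γ] for all productions B → γ; repeat for the newly added items until nothing changes.

Start with: [A → . -]
The dot precedes the terminal '-', so nothing is added.

CLOSURE = { [A → . -] }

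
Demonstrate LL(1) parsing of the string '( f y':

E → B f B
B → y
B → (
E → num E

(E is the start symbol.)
Stack is shown with the top on the left.

Stack    Input    Action
------------------------
E $      ( f y $  output E → B f B
B f B $  ( f y $  output B → (
( f B $  ( f y $  match '('
f B $    f y $    match 'f'
B $      y $      output B → y
y $      y $      match 'y'
$        $        accept

The string is accepted.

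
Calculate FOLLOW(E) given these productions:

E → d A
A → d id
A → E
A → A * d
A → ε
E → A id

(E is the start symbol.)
E is the start symbol, so $ ∈ FOLLOW(E).
In A → E: E is at the end, add FOLLOW(A)

The FOLLOW sets referred to above (computed the same way, to a fixed point):
  FOLLOW(A) = { $, '*', 'id' }

Taking the union: FOLLOW(E) = { $, '*', 'id' }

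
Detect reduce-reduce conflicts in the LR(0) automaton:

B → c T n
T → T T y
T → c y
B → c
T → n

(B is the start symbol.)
Yes — I8: [B → c T n .] vs [T → n .]

Augment with B' → B and build the canonical LR(0) collection (I0 = CLOSURE({[B' → . B]}), then GOTO on every symbol after a dot until no new states appear). It has 10 states:
  I0: { [B → . c T n], [B → . c], [B' → . B] }  — shift
  I1: { [B' → B .] }  — accept
  I2: { [B → c . T n], [B → c .], [T → . T T y], [T → . c y], [T → . n] }  — shift, reduce
  I3: { [B → c T . n], [T → . T T y], [T → . c y], [T → . n], [T → T . T y] }  — shift
  I4: { [T → c . y] }  — shift
  I5: { [T → n .] }  — reduce
  I6: { [T → c y .] }  — reduce
  I7: { [T → . T T y], [T → . c y], [T → . n], [T → T . T y], [T → T T . y] }  — shift
  I8: { [B → c T n .], [T → n .] }  — 2 reduces
  I9: { [T → T T y .] }  — reduce

I8 contains complete items [B → c T n .], [T → n .] — reduce-reduce conflict.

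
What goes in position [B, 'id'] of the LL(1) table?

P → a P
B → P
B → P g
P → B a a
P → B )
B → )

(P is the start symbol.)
Empty (error entry)

To find M[B, 'id'], we find productions for B where 'id' is in the predict set (PREDICT(N → α) = (FIRST(α) \ {ε}) ∪ (FOLLOW(N) if α ⇒* ε)).

Relevant sets:
  FIRST(P) = { ')', 'a' }

B → P: PREDICT = { ')', 'a' }
B → P g: PREDICT = { ')', 'a' }
B → ): PREDICT = { ')' }

M[B, 'id'] is empty (no production applies)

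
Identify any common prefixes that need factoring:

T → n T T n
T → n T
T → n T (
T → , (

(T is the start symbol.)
Yes, T has productions with common prefix 'n T'

Left-factoring is needed when two productions for the same non-terminal
share a common prefix on the right-hand side.

Productions for T:
  T → n T T n
  T → n T
  T → n T (
  T → , (

Found common prefix 'n T' in productions for T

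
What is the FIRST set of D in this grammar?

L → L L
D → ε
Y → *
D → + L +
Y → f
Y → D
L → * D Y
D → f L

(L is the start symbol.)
From D → ε:
  - ε-production, so ε ∈ FIRST(D)
From D → + L +:
  - '+' is a terminal: add '+' and stop
From D → f L:
  - f is a terminal: add 'f' and stop

Collecting: FIRST(D) = { '+', 'f', ε }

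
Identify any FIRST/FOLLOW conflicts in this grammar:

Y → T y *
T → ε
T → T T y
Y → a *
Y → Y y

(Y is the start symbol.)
Yes. T → T T y with FOLLOW(T) on { 'y' }

Nullable non-terminals: T.
FIRST sets used below: FIRST(T) = { 'y', ε }

T: nullable alternative(s) T → ε; FOLLOW(T) = { 'y' }
  T → ε: FIRST \ {ε} = { } — this is the only nullable alternative, skip
  T → T T y: FIRST \ {ε} = { 'y' } — overlaps FOLLOW(T) on { 'y' }: CONFLICT

Y has no nullable alternative, so no FIRST/FOLLOW check is needed there.

So the grammar has 1 FIRST/FOLLOW conflict (marked CONFLICT above).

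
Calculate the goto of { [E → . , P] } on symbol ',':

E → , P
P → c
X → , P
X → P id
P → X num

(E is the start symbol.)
GOTO(I, ',') = CLOSURE({ [A → αX.β] : [A → α.Xβ] ∈ I, X = ',' })

Items with dot before ',', with the dot advanced:
  [E → . , P] → [E → , . P]
Closure of the advanced items:
  [E → , . P] has the dot before P: add [P → . c], [P → . X num]
  [P → . X num] has the dot before X: add [X → . , P], [X → . P id]

GOTO = { [E → , . P], [P → . X num], [P → . c], [X → . , P], [X → . P id] }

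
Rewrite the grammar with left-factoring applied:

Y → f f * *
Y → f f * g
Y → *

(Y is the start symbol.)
Left-factoring transforms A → αβ₁ | αβ₂ into A → αA' and A' → β₁ | β₂
(α is the longest common prefix among the alternatives). Repeat until
no nonterminal has two alternatives with a common prefix.

Round 1: Y has alternatives sharing prefix 'f f *'. Introduce Y': Y → f f * Y'
  Add: Y' → *
  Add: Y' → g

No remaining common prefixes — done.

Resulting grammar:
Y → f f * Y'
Y' → *
Y' → g
Y → *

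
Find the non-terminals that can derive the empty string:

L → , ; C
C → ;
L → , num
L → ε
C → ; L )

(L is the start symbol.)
A non-terminal is nullable if it can derive ε (the empty string): either it has an ε-production, or it has a production whose right-hand side consists entirely of nullable non-terminals.

ε-productions: L → ε
So L is immediately nullable.
No further non-terminal can be added: every production for the remaining non-terminals contains a terminal or a non-nullable non-terminal.
Nullable = { 'L' }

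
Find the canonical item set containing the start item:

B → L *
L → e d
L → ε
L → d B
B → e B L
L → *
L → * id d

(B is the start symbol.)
{ [B → . L *], [B → . e B L], [B' → . B], [L → . * id d], [L → . *], [L → . d B], [L → . e d], [L → .] }

First, augment the grammar with B' → B
I₀ = CLOSURE({ [B' → . B] }):
  [B' → . B] has the dot before B: add [B → . L *], [B → . e B L]
  [B → . L *] has the dot before L: add [L → . e d], [L → .], [L → . d B], [L → . *], [L → . * id d]
No further items can be added.

I₀ = { [B → . L *], [B → . e B L], [B' → . B], [L → . * id d], [L → . *], [L → . d B], [L → . e d], [L → .] }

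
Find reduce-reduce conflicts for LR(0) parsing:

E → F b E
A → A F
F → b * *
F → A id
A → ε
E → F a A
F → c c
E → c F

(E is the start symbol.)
Yes — I14: [A → .] vs [E → F a A .]

A reduce-reduce conflict occurs when an LR(0) state has two complete items [A → α .] and [B → β .] — both call for a reduction, and with no lookahead the parser cannot choose between them.

Augment with E' → E and build the canonical LR(0) collection (I0 = CLOSURE({[E' → . E]}), then GOTO on every symbol after a dot until no new states appear). It has 18 states:
  I0: { [A → . A F], [A → .], [E → . F a A], [E → . F b E], [E → . c F], [E' → . E], [F → . A id], [F → . b * *], [F → . c c] }  — shift, reduce
  I1: { [A → . A F], [A → .], [A → A . F], [F → . A id], [F → . b * *], [F → . c c], [F → A . id] }  — shift, reduce
  I2: { [E' → E .] }  — accept
  I3: { [E → F . a A], [E → F . b E] }  — shift
  I4: { [F → b . * *] }  — shift
  I5: { [A → . A F], [A → .], [E → c . F], [F → . A id], [F → . b * *], [F → . c c], [F → c . c] }  — shift, reduce
  I6: { [E → c F .] }  — reduce
  I7: { [F → c . c], [F → c c .] }  — shift, reduce
  I8: { [F → c c .] }  — reduce
  I9: { [F → b * . *] }  — shift
  I10: { [F → b * * .] }  — reduce
  I11: { [A → . A F], [A → .], [E → F a . A] }  — reduce
  I12: { [A → . A F], [A → .], [E → . F a A], [E → . F b E], [E → . c F], [E → F b . E], [F → . A id], [F → . b * *], [F → . c c] }  — shift, reduce
  I13: { [E → F b E .] }  — reduce
  I14: { [A → . A F], [A → .], [A → A . F], [E → F a A .], [F → . A id], [F → . b * *], [F → . c c] }  — shift, 2 reduces
  I15: { [A → A F .] }  — reduce
  I16: { [F → c . c] }  — shift
  I17: { [F → A id .] }  — reduce

I14 contains complete items [A → .], [E → F a A .] — reduce-reduce conflict.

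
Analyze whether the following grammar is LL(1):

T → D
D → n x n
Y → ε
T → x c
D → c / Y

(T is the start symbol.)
Relevant sets:
  FIRST(D) = { 'c', 'n' }

For T:
  PREDICT(T → D) = { 'c', 'n' }
  PREDICT(T → x c) = { 'x' }
For D:
  PREDICT(D → n x n) = { 'n' }
  PREDICT(D → c '/' Y) = { 'c' }
Y has a single production, so nothing to check there.

All predict sets are disjoint. The grammar IS LL(1).

Answer: Yes, the grammar is LL(1).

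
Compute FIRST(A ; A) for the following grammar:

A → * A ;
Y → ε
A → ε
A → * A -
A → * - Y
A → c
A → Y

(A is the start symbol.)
FIRST sets of the non-terminals involved (from the grammar, by fixed-point iteration):
  FIRST(A) = { '*', 'c', ε }

To compute FIRST(A ; A), process the symbols left to right:
Symbol A is a non-terminal. Add FIRST(A) \ {ε} = { '*', 'c' }
A is nullable (ε ∈ FIRST(A)), continue to the next symbol.
Symbol ; is a terminal. Add ';' and stop.
FIRST(A ; A) = { '*', ';', 'c' }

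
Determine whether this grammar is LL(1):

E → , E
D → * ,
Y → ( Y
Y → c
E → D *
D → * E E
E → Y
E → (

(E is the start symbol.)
No. Predict set conflict for E: { '(' }

A grammar is LL(1) if for each non-terminal N with multiple productions, the predict sets of those productions are pairwise disjoint, where PREDICT(N → α) = (FIRST(α) \ {ε}) ∪ (FOLLOW(N) if α ⇒* ε).

Relevant sets:
  FIRST(D) = { '*' }
  FIRST(Y) = { '(', 'c' }

For E:
  PREDICT(E → ',' E) = { ',' }
  PREDICT(E → D '*') = { '*' }
  PREDICT(E → Y) = { '(', 'c' }
  PREDICT(E → '(') = { '(' }
For D:
  PREDICT(D → '*' ',') = { '*' }
  PREDICT(D → '*' E E) = { '*' }
For Y:
  PREDICT(Y → '(' Y) = { '(' }
  PREDICT(Y → c) = { 'c' }

Conflict found: Predict set conflict for E: { '(' }
The grammar is NOT LL(1).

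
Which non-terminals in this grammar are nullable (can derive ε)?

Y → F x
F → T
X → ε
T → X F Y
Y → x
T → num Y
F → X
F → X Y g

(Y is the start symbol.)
A non-terminal is nullable if it can derive ε (the empty string): either it has an ε-production, or it has a production whose right-hand side consists entirely of nullable non-terminals.

ε-productions: X → ε
So X is immediately nullable.
F → X: every symbol on the right is nullable, so F is nullable too.
No further non-terminal can be added: every production for the remaining non-terminals contains a terminal or a non-nullable non-terminal.
Nullable = { 'F', 'X' }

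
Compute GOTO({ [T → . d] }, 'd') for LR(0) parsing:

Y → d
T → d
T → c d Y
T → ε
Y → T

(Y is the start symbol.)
GOTO(I, 'd') = CLOSURE({ [A → αX.β] : [A → α.Xβ] ∈ I, X = 'd' })

Items with dot before 'd', with the dot advanced:
  [T → . d] → [T → d .]
Closure adds nothing (no advanced item has the dot before a non-terminal).

GOTO = { [T → d .] }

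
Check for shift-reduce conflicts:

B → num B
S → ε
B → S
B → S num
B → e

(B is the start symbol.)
A shift-reduce conflict occurs when an LR(0) state has both:
  - a complete (reduce) item [A → α .] (dot at the end), and
  - a shift item [B → β . c γ] (dot before a terminal).

Augment with B' → B and build the canonical LR(0) collection (I0 = CLOSURE({[B' → . B]}), then GOTO on every symbol after a dot until no new states appear). It has 7 states:
  I0: { [B → . S num], [B → . S], [B → . e], [B → . num B], [B' → . B], [S → .] }  — shift, reduce
  I1: { [B' → B .] }  — accept
  I2: { [B → S . num], [B → S .] }  — shift, reduce
  I3: { [B → e .] }  — reduce
  I4: { [B → . S num], [B → . S], [B → . e], [B → . num B], [B → num . B], [S → .] }  — shift, reduce
  I5: { [B → num B .] }  — reduce
  I6: { [B → S num .] }  — reduce

I0 contains reduce item [S → .] and shift items [B → . e], [B → . num B] — shift-reduce conflict.
I2 contains reduce item [B → S .] and shift item [B → S . num] — shift-reduce conflict.
I4 contains reduce item [S → .] and shift items [B → . e], [B → . num B] — shift-reduce conflict.

Answer: Yes — I0: [S → .] vs [B → . e]; I2: [B → S .] vs [B → S . num]; I4: [S → .] vs [B → . e]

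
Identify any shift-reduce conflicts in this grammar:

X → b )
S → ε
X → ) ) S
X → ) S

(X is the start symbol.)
Yes — I1: [S → .] vs [X → ) . ) S]

Augment with X' → X and build the canonical LR(0) collection (I0 = CLOSURE({[X' → . X]}), then GOTO on every symbol after a dot until no new states appear). It has 8 states:
  I0: { [X → . ) ) S], [X → . ) S], [X → . b )], [X' → . X] }  — shift
  I1: { [S → .], [X → ) . ) S], [X → ) . S] }  — shift, reduce
  I2: { [X' → X .] }  — accept
  I3: { [X → b . )] }  — shift
  I4: { [X → b ) .] }  — reduce
  I5: { [S → .], [X → ) ) . S] }  — reduce
  I6: { [X → ) S .] }  — reduce
  I7: { [X → ) ) S .] }  — reduce

I1 contains reduce item [S → .] and shift item [X → ) . ) S] — shift-reduce conflict.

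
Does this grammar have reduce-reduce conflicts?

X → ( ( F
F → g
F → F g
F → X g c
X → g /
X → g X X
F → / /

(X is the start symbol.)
No reduce-reduce conflicts

A reduce-reduce conflict occurs when an LR(0) state has two complete items [A → α .] and [B → β .] — both call for a reduction, and with no lookahead the parser cannot choose between them.

Augment with X' → X and build the canonical LR(0) collection (I0 = CLOSURE({[X' → . X]}), then GOTO on every symbol after a dot until no new states appear). It has 16 states:
  I0: { [X → . ( ( F], [X → . g /], [X → . g X X], [X' → . X] }  — shift
  I1: { [X → ( . ( F] }  — shift
  I2: { [X' → X .] }  — accept
  I3: { [X → . ( ( F], [X → . g /], [X → . g X X], [X → g . /], [X → g . X X] }  — shift
  I4: { [X → g / .] }  — reduce
  I5: { [X → . ( ( F], [X → . g /], [X → . g X X], [X → g X . X] }  — shift
  I6: { [X → g X X .] }  — reduce
  I7: { [F → . / /], [F → . F g], [F → . X g c], [F → . g], [X → ( ( . F], [X → . ( ( F], [X → . g /], [X → . g X X] }  — shift
  I8: { [F → / . /] }  — shift
  I9: { [F → F . g], [X → ( ( F .] }  — shift, reduce
  I10: { [F → X . g c] }  — shift
  I11: { [F → g .], [X → . ( ( F], [X → . g /], [X → . g X X], [X → g . /], [X → g . X X] }  — shift, reduce
  I12: { [F → X g . c] }  — shift
  I13: { [F → X g c .] }  — reduce
  I14: { [F → F g .] }  — reduce
  I15: { [F → / / .] }  — reduce

No state contains more than one complete item.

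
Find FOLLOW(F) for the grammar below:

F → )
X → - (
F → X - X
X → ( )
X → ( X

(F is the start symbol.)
F is the start symbol, so $ ∈ FOLLOW(F).
F does not occur on any right-hand side.

Taking the union: FOLLOW(F) = { $ }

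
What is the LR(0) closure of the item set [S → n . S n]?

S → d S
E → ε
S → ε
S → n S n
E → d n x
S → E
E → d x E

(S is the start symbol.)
To compute CLOSURE, for each item [A → α.Bβ] where B is a non-terminal, add [B → .γ] for all productions B → γ; repeat for the newly added items until nothing changes.

Start with: [S → n . S n]
  [S → n . S n] has the dot before S: add [S → . d S], [S → .], [S → . n S n], [S → . E]
  [S → . E] has the dot before E: add [E → .], [E → . d n x], [E → . d x E]
No further items can be added.

CLOSURE = { [E → . d n x], [E → . d x E], [E → .], [S → . E], [S → . d S], [S → . n S n], [S → .], [S → n . S n] }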